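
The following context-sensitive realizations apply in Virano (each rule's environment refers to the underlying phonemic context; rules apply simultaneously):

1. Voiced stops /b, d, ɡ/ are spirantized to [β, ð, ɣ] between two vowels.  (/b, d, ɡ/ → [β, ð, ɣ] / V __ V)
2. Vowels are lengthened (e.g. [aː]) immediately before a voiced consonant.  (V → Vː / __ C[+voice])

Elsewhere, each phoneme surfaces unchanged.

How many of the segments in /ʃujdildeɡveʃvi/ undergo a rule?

Segments that undergo a rule: /u/ → [uː] (rule 2); /i/ → [iː] (rule 2); /e/ → [eː] (rule 2).
All other segments surface unchanged.

3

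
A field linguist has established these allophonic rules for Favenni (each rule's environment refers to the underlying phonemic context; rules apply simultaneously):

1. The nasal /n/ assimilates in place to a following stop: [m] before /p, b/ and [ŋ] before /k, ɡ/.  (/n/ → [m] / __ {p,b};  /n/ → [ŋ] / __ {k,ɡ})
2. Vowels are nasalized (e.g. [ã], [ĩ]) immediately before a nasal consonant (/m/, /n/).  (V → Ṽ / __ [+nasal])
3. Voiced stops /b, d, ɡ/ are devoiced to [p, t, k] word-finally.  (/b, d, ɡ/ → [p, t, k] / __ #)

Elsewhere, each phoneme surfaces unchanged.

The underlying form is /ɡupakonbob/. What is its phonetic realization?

/ɡ/ (word-initial) is in the target of rule 3 but the environment (word-finally) is not met → [ɡ].
/u/ (between /ɡ/ and /p/) is in the target of rule 2 but the environment (before a nasal consonant) is not met → [u].
/a/ (between /p/ and /k/): rule 2 targets it, but not before a nasal consonant → unchanged [a].
/o/ (between /k/ and /n/) occurs before a nasal consonant → [õ] by rule 2.
/n/ meets the environment for rule 1 (before a labial or velar stop) → [m].
/b/ (between /n/ and /o/) fails the environment for rule 3, so it stays [b].
/o/ (between /b/ and /b/): rule 2 targets it, but not before a nasal consonant → unchanged [o].
/b/ (word-final) occurs word-finally → [p] by rule 3.

[ɡupakõmbop]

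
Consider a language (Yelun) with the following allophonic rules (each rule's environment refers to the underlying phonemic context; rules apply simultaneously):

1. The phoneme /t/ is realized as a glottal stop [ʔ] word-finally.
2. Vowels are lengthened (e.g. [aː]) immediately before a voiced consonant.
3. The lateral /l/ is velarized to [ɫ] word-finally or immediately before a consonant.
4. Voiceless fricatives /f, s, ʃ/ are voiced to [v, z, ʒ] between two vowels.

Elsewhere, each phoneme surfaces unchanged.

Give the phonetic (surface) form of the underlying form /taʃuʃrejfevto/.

[taʒuʃreːjfeːvto]

/t/ — word-initial; rule 1 does not apply here → [t].
/a/ (between /t/ and /ʃ/) is in the target of rule 2 but the environment (before a voiced consonant) is not met → [a].
/ʃ/ (between /a/ and /u/): between two vowels, so rule 4 applies → [ʒ].
/u/ — between /ʃ/ and /ʃ/; rule 2 does not apply here → [u].
/ʃ/ (between /u/ and /r/) is in the target of rule 4 but the environment (between two vowels) is not met → [ʃ].
/r/ stays [r].
/e/ meets the environment for rule 2 (before a voiced consonant) → [eː].
/j/ (between /e/ and /f/): no rule targets it → [j].
/f/ (between /j/ and /e/): rule 4 targets it, but not between two vowels → unchanged [f].
/e/ meets the environment for rule 2 (before a voiced consonant) → [eː].
/v/ (between /e/ and /t/) is unaffected → [v].
/t/ — between /v/ and /o/; rule 1 does not apply here → [t].
/o/ (word-final): rule 2 targets it, but not before a voiced consonant → unchanged [o].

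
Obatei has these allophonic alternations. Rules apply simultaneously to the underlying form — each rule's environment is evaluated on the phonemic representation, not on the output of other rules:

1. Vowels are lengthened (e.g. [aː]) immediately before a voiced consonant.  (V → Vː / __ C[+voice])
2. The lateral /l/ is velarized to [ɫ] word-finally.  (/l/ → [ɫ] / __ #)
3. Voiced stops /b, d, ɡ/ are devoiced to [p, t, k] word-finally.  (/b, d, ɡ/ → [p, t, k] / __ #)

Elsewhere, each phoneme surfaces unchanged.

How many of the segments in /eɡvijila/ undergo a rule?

Segments that undergo a rule: /e/ → [eː] (rule 1); /i/ → [iː] (rule 1); /i/ → [iː] (rule 1).
All other segments surface unchanged.

3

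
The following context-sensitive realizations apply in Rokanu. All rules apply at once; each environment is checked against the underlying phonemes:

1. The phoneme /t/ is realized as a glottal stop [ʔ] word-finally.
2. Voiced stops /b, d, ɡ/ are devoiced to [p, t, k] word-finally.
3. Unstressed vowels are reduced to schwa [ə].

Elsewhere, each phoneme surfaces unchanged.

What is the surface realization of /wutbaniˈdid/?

/w/ stays [w].
/u/ (between /w/ and /t/) occurs in an unstressed syllable → [ə] by rule 3.
/t/ (between /u/ and /b/) fails the environment for rule 1, so it stays [t].
/b/ (between /t/ and /a/) is in the target of rule 2 but the environment (word-finally) is not met → [b].
/a/ (between /b/ and /n/) occurs in an unstressed syllable → [ə] by rule 3.
/n/ (between /a/ and /i/) is unaffected → [n].
/i/ (between /n/ and /d/) occurs in an unstressed syllable → [ə] by rule 3.
/d/ (between /i/ and /i/) fails the environment for rule 2, so it stays [d].
/i/ (between /d/ and /d/) is in the target of rule 3 but the environment (in an unstressed syllable) is not met → [i].
/d/ (word-final): word-finally, so rule 2 applies → [t].

[wətbənəˈdit]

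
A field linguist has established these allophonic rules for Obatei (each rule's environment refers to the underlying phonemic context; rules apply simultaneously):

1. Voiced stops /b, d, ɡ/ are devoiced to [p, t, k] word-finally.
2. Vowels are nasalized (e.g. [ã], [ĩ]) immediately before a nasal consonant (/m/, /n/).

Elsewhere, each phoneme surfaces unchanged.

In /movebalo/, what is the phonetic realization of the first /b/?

[b]

/b/ (between /e/ and /a/): rule 1 targets it, but not word-finally → unchanged [b].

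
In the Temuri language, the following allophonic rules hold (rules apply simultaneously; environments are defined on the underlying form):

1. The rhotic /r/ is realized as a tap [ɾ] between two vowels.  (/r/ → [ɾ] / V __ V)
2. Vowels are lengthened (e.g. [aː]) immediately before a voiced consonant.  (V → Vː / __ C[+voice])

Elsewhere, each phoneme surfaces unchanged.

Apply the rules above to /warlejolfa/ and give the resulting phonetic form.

/w/ (word-initial) is unaffected → [w].
/a/ (between /w/ and /r/): before a voiced consonant, so rule 2 applies → [aː].
/r/ (between /a/ and /l/) fails the environment for rule 1, so it stays [r].
/l/ stays [l].
/e/ — between /l/ and /j/, before a voiced consonant — surfaces as [eː] (rule 2).
/j/ (between /e/ and /o/) is unaffected → [j].
/o/ (between /j/ and /l/) occurs before a voiced consonant → [oː] by rule 2.
/l/ stays [l].
/f/ — not in any rule's target class → [f].
/a/ (word-final) is in the target of rule 2 but the environment (before a voiced consonant) is not met → [a].

[waːrleːjoːlfa]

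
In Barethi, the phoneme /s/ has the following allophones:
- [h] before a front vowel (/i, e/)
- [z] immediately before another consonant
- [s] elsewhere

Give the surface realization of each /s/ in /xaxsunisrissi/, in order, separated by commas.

[s], [z], [z], [h]

Occurrence 1 (position 4): no conditioning environment matches → elsewhere allophone [s].
Occurrence 2 (position 8): immediately before another consonant → [z].
Occurrence 3 (position 11): immediately before another consonant → [z].
Occurrence 4 (position 12): before a front vowel (/i, e/) → [h].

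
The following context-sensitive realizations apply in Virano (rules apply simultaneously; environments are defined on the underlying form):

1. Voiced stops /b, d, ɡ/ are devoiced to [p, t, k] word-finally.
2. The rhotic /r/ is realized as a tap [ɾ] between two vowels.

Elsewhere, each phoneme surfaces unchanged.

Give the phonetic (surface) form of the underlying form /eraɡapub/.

/e/ (word-initial) is unaffected → [e].
/r/ meets the environment for rule 2 (between two vowels) → [ɾ].
/a/ (between /r/ and /ɡ/): no rule targets it → [a].
/ɡ/ (between /a/ and /a/) is in the target of rule 1 but the environment (word-finally) is not met → [ɡ].
/a/ (between /ɡ/ and /p/) is unaffected → [a].
/p/ (between /a/ and /u/): no rule targets it → [p].
/u/ — not in any rule's target class → [u].
/b/ — word-final, word-finally — surfaces as [p] (rule 1).

[eɾaɡapup]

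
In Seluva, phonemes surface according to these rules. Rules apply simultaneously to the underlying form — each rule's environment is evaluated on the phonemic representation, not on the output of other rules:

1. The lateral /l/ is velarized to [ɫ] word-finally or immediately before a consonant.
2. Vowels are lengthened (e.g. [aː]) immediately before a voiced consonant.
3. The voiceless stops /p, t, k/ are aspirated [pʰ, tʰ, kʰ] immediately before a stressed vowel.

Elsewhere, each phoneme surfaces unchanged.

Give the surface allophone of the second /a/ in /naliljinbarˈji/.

/a/ — between /b/ and /r/, before a voiced consonant — surfaces as [aː] (rule 2).

[aː]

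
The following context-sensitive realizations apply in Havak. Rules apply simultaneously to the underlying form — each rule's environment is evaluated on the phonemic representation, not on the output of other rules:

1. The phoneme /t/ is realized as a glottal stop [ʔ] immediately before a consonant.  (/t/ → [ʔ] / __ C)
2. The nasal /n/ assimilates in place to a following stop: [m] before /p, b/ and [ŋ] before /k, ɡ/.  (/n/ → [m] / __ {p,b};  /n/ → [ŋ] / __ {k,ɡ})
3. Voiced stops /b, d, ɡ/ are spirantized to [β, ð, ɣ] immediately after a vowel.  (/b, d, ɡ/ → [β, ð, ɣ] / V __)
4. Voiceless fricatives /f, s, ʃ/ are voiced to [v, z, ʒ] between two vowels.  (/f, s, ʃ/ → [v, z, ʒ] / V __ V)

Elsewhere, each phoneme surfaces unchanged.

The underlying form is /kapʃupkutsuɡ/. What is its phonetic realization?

/ʃ/ — between /p/ and /u/; rule 4 does not apply here → [ʃ].
Rule 1 applies to /t/ (between /u/ and /s/: immediately before a consonant) → [ʔ].
/s/ — between /t/ and /u/; rule 4 does not apply here → [s].
/ɡ/ (word-final) occurs immediately after a vowel → [ɣ] by rule 3.

[kapʃupkuʔsuɣ]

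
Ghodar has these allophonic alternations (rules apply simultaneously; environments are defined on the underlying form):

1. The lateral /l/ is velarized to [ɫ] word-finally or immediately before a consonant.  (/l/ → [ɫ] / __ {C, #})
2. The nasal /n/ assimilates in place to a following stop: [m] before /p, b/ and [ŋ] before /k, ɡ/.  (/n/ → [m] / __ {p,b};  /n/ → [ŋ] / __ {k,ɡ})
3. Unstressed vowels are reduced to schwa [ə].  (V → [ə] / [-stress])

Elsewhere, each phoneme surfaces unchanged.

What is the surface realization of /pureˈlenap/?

[pərəˈlenəp]

/u/ meets the environment for rule 3 (in an unstressed syllable) → [ə].
/e/ (between /r/ and /l/) occurs in an unstressed syllable → [ə] by rule 3.
/l/ (between /e/ and /e/) fails the environment for rule 1, so it stays [l].
/e/ — between /l/ and /n/; rule 3 does not apply here → [e].
/n/ (between /e/ and /a/) is in the target of rule 2 but the environment (before a labial or velar stop) is not met → [n].
/a/ (between /n/ and /p/) occurs in an unstressed syllable → [ə] by rule 3.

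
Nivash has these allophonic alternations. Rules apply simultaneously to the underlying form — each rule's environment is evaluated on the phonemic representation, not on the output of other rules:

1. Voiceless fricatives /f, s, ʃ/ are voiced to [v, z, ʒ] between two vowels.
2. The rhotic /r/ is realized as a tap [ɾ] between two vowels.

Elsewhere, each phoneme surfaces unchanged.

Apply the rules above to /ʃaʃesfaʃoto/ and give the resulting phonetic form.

[ʃaʒesfaʒoto]

/ʃ/ (word-initial) is in the target of rule 1 but the environment (between two vowels) is not met → [ʃ].
/a/ (between /ʃ/ and /ʃ/): no rule targets it → [a].
/ʃ/ meets the environment for rule 1 (between two vowels) → [ʒ].
/e/ (between /ʃ/ and /s/) is unaffected → [e].
/s/ (between /e/ and /f/): rule 1 targets it, but not between two vowels → unchanged [s].
/f/ (between /s/ and /a/): rule 1 targets it, but not between two vowels → unchanged [f].
/a/ (between /f/ and /ʃ/) is unaffected → [a].
Rule 1 applies to /ʃ/ (between /a/ and /o/: between two vowels) → [ʒ].
/o/ (between /ʃ/ and /t/): no rule targets it → [o].
/t/ (between /o/ and /o/) is unaffected → [t].
/o/ — not in any rule's target class → [o].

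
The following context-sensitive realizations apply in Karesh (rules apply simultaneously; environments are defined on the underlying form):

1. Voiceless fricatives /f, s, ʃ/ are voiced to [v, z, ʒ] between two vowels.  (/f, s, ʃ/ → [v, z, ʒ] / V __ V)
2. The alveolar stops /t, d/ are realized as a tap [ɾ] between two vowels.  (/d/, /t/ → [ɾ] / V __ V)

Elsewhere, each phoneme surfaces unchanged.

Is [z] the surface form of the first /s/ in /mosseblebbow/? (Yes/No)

/s/ (between /o/ and /s/) fails the environment for rule 1, so it stays [s].
The actual realization is [s], not [z].

No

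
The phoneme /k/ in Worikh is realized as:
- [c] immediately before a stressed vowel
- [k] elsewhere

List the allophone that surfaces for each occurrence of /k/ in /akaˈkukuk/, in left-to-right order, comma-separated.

Occurrence 1 (position 2): no conditioning environment matches → elsewhere allophone [k].
Occurrence 2 (position 4): immediately before a stressed vowel → [c].
Occurrence 3 (position 6): no conditioning environment matches → elsewhere allophone [k].
Occurrence 4 (position 8): no conditioning environment matches → elsewhere allophone [k].

[k], [c], [k], [k]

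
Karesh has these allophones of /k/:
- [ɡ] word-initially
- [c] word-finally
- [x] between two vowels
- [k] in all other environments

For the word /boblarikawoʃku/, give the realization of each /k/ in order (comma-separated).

Occurrence 1 (position 8): between two vowels → [x].
Occurrence 2 (position 13): no conditioning environment matches → elsewhere allophone [k].

[x], [k]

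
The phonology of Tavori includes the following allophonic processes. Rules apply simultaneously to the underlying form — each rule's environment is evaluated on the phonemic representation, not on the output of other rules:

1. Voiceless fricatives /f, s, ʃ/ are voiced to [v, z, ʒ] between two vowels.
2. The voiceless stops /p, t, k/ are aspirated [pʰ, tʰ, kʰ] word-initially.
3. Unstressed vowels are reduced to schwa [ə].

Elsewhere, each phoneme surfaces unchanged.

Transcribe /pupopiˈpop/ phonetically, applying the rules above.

[pʰəpəpəˈpop]

/p/ (word-initial) occurs word-initially → [pʰ] by rule 2.
Rule 3 applies to /u/ (between /p/ and /p/: in an unstressed syllable) → [ə].
/p/ (between /u/ and /o/) fails the environment for rule 2, so it stays [p].
/o/ (between /p/ and /p/): in an unstressed syllable, so rule 3 applies → [ə].
/p/ (between /o/ and /i/): rule 2 targets it, but not word-initially → unchanged [p].
/i/ (between /p/ and /p/) occurs in an unstressed syllable → [ə] by rule 3.
/p/ (between /i/ and /o/) fails the environment for rule 2, so it stays [p].
/o/ (between /p/ and /p/) fails the environment for rule 3, so it stays [o].
/p/ (word-final): rule 2 targets it, but not word-initially → unchanged [p].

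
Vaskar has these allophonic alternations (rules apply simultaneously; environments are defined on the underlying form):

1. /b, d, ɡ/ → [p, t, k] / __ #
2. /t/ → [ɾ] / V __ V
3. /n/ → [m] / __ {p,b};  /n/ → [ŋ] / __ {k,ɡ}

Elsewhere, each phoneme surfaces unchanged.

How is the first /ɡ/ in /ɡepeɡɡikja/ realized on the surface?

/ɡ/ (word-initial): rule 1 targets it, but not word-finally → unchanged [ɡ].

[ɡ]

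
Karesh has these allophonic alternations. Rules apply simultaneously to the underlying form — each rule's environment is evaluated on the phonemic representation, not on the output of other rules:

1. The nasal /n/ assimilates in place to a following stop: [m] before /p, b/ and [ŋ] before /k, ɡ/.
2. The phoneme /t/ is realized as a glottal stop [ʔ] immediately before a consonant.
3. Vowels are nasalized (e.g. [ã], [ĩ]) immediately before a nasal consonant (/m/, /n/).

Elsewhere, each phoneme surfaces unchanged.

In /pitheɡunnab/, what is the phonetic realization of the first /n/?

/n/ (between /u/ and /n/) fails the environment for rule 1, so it stays [n].

[n]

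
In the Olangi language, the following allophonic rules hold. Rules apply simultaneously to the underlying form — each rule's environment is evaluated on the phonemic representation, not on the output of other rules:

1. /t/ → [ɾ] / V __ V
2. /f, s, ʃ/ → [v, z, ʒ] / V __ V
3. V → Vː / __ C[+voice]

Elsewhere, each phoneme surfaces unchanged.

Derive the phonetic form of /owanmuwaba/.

Rule 3 applies to /o/ (word-initial: before a voiced consonant) → [oː].
/w/ stays [w].
/a/ — between /w/ and /n/, before a voiced consonant — surfaces as [aː] (rule 3).
/n/ (between /a/ and /m/): no rule targets it → [n].
/m/ — not in any rule's target class → [m].
/u/ — between /m/ and /w/, before a voiced consonant — surfaces as [uː] (rule 3).
/w/ stays [w].
Rule 3 applies to /a/ (between /w/ and /b/: before a voiced consonant) → [aː].
/b/ (between /a/ and /a/): no rule targets it → [b].
/a/ — word-final; rule 3 does not apply here → [a].

[oːwaːnmuːwaːba]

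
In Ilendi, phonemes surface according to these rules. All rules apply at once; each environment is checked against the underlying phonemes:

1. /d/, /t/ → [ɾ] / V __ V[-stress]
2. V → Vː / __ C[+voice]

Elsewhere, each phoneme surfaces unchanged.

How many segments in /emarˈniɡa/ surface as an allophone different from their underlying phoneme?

3

Segments that undergo a rule: /e/ → [eː] (rule 2); /a/ → [aː] (rule 2); /i/ → [iː] (rule 2).
All other segments surface unchanged.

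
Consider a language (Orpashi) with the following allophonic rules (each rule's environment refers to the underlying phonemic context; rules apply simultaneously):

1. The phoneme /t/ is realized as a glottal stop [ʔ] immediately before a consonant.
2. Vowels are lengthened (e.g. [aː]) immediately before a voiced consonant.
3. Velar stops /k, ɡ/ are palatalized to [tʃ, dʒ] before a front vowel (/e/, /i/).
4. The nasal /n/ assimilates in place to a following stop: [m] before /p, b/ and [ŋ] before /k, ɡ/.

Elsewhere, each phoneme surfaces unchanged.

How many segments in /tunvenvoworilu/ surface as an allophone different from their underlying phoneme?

Segments that undergo a rule: /u/ → [uː] (rule 2); /e/ → [eː] (rule 2); /o/ → [oː] (rule 2); /o/ → [oː] (rule 2); /i/ → [iː] (rule 2).
All other segments surface unchanged.

5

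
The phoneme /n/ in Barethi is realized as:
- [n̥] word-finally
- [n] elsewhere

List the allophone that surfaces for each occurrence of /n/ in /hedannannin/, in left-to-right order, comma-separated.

[n], [n], [n], [n], [n̥]

Occurrence 1 (position 5): no conditioning environment matches → elsewhere allophone [n].
Occurrence 2 (position 6): no conditioning environment matches → elsewhere allophone [n].
Occurrence 3 (position 8): no conditioning environment matches → elsewhere allophone [n].
Occurrence 4 (position 9): no conditioning environment matches → elsewhere allophone [n].
Occurrence 5 (position 11): word-finally → [n̥].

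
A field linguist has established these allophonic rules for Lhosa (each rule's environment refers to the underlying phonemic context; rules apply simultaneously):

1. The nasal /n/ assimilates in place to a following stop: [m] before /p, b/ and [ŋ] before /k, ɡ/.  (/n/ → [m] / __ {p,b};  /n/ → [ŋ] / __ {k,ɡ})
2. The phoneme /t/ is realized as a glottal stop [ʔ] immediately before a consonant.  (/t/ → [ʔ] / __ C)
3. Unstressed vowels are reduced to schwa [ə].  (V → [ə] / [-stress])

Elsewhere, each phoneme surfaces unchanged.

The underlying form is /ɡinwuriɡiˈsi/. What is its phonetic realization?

[ɡənwərəɡəˈsi]

/ɡ/ stays [ɡ].
/i/ (between /ɡ/ and /n/): in an unstressed syllable, so rule 3 applies → [ə].
/n/ (between /i/ and /w/) fails the environment for rule 1, so it stays [n].
/w/ (between /n/ and /u/) is unaffected → [w].
Rule 3 applies to /u/ (between /w/ and /r/: in an unstressed syllable) → [ə].
/r/ (between /u/ and /i/) is unaffected → [r].
/i/ meets the environment for rule 3 (in an unstressed syllable) → [ə].
/ɡ/ stays [ɡ].
/i/ — between /ɡ/ and /s/, in an unstressed syllable — surfaces as [ə] (rule 3).
/s/ — not in any rule's target class → [s].
/i/ — word-final; rule 3 does not apply here → [i].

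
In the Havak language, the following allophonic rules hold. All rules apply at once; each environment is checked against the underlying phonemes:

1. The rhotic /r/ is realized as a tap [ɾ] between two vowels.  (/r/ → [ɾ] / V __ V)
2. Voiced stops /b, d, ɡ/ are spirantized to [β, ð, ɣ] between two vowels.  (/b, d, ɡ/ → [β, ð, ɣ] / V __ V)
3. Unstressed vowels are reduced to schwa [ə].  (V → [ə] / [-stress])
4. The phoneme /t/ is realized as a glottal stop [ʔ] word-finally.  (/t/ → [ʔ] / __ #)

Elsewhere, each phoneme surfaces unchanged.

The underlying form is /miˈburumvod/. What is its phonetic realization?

[məˈβuɾəmvəd]

/m/ stays [m].
/i/ (between /m/ and /b/) occurs in an unstressed syllable → [ə] by rule 3.
/b/ — between /i/ and /u/, between two vowels — surfaces as [β] (rule 2).
/u/ (between /b/ and /r/) is in the target of rule 3 but the environment (in an unstressed syllable) is not met → [u].
/r/ (between /u/ and /u/): between two vowels, so rule 1 applies → [ɾ].
/u/ (between /r/ and /m/) occurs in an unstressed syllable → [ə] by rule 3.
/m/ (between /u/ and /v/) is unaffected → [m].
/v/ (between /m/ and /o/): no rule targets it → [v].
/o/ meets the environment for rule 3 (in an unstressed syllable) → [ə].
/d/ — word-final; rule 2 does not apply here → [d].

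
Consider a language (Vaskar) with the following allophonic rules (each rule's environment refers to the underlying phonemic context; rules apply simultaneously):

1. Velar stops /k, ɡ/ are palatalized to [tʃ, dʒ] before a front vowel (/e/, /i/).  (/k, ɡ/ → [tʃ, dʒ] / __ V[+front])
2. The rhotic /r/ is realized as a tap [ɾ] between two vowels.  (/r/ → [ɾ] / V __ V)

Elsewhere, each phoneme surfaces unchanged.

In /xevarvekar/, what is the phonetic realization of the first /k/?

/k/ (between /e/ and /a/) is in the target of rule 1 but the environment (before a front vowel) is not met → [k].

[k]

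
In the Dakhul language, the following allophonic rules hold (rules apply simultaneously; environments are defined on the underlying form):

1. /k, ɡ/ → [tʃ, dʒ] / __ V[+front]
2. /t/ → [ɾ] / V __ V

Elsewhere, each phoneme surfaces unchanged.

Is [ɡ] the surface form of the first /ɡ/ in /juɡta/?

Yes

/ɡ/ — between /u/ and /t/; rule 1 does not apply here → [ɡ].
The actual realization is [ɡ], which matches [ɡ].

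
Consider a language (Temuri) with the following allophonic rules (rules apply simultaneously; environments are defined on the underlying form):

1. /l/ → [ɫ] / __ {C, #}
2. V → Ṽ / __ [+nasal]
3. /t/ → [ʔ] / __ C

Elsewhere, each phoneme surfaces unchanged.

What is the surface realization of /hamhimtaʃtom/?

/h/ (word-initial): no rule targets it → [h].
/a/ meets the environment for rule 2 (before a nasal consonant) → [ã].
/m/ — not in any rule's target class → [m].
/h/ (between /m/ and /i/) is unaffected → [h].
/i/ (between /h/ and /m/): before a nasal consonant, so rule 2 applies → [ĩ].
/m/ stays [m].
/t/ (between /m/ and /a/): rule 3 targets it, but not immediately before a consonant → unchanged [t].
/a/ (between /t/ and /ʃ/) fails the environment for rule 2, so it stays [a].
/ʃ/ (between /a/ and /t/) is unaffected → [ʃ].
/t/ — between /ʃ/ and /o/; rule 3 does not apply here → [t].
/o/ (between /t/ and /m/): before a nasal consonant, so rule 2 applies → [õ].
/m/ — not in any rule's target class → [m].

[hãmhĩmtaʃtõm]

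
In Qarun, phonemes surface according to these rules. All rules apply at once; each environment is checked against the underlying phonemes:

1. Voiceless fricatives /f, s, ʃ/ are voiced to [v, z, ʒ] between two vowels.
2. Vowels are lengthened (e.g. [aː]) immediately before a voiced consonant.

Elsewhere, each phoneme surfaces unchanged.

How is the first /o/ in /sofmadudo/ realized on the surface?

[o]

/o/ (between /s/ and /f/) fails the environment for rule 2, so it stays [o].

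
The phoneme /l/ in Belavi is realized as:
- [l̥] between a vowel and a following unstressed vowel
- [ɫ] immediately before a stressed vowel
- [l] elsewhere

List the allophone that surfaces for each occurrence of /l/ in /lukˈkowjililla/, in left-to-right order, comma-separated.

Occurrence 1 (position 1): no conditioning environment matches → elsewhere allophone [l].
Occurrence 2 (position 9): between a vowel and a following unstressed vowel → [l̥].
Occurrence 3 (position 11): no conditioning environment matches → elsewhere allophone [l].
Occurrence 4 (position 12): no conditioning environment matches → elsewhere allophone [l].

[l], [l̥], [l], [l]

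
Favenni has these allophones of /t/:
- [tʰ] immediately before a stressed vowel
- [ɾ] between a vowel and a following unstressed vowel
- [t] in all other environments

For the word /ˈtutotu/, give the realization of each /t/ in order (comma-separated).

Occurrence 1 (position 1): immediately before a stressed vowel → [tʰ].
Occurrence 2 (position 3): between a vowel and an unstressed vowel → [ɾ].
Occurrence 3 (position 5): between a vowel and an unstressed vowel → [ɾ].

[tʰ], [ɾ], [ɾ]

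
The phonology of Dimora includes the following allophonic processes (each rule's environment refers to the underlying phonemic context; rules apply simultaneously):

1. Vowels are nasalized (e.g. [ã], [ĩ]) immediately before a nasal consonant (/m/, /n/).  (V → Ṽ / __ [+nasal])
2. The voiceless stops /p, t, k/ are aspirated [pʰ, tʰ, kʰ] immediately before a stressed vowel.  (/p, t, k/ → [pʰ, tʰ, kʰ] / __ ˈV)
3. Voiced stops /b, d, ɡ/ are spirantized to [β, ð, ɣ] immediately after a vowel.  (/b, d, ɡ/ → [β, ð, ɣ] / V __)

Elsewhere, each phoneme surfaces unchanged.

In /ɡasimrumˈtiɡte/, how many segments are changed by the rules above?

4

Segments that undergo a rule: /i/ → [ĩ] (rule 1); /u/ → [ũ] (rule 1); /t/ → [tʰ] (rule 2); /ɡ/ → [ɣ] (rule 3).
All other segments surface unchanged.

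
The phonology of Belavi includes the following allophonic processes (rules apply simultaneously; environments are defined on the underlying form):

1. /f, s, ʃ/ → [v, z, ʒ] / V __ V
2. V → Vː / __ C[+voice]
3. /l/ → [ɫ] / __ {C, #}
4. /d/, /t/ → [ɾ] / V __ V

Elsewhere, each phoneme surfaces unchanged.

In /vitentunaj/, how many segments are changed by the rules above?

4

Segments that undergo a rule: /t/ → [ɾ] (rule 4); /e/ → [eː] (rule 2); /u/ → [uː] (rule 2); /a/ → [aː] (rule 2).
All other segments surface unchanged.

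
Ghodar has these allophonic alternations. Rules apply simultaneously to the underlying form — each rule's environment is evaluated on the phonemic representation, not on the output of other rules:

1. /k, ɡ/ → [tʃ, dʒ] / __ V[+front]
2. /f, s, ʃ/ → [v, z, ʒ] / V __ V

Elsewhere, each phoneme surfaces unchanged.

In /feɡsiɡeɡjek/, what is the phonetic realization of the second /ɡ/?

/ɡ/ (between /i/ and /e/) occurs before a front vowel → [dʒ] by rule 1.

[dʒ]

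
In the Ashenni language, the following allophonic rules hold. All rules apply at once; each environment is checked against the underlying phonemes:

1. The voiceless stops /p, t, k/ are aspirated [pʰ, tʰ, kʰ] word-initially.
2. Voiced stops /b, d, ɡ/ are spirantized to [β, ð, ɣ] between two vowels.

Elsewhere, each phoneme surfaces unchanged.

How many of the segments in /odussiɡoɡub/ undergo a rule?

Segments that undergo a rule: /d/ → [ð] (rule 2); /ɡ/ → [ɣ] (rule 2); /ɡ/ → [ɣ] (rule 2).
All other segments surface unchanged.

3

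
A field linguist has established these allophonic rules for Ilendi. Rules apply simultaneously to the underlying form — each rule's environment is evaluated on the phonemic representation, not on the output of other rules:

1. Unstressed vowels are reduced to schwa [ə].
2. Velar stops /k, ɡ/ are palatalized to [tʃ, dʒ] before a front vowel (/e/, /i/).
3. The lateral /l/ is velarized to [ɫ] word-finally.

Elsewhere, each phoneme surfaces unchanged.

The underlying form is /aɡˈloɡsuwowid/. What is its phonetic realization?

[əɡˈloɡsəwəwəd]

/a/ (word-initial): in an unstressed syllable, so rule 1 applies → [ə].
/ɡ/ (between /a/ and /l/) is in the target of rule 2 but the environment (before a front vowel) is not met → [ɡ].
/l/ (between /ɡ/ and /o/) fails the environment for rule 3, so it stays [l].
/o/ (between /l/ and /ɡ/): rule 1 targets it, but not in an unstressed syllable → unchanged [o].
/ɡ/ (between /o/ and /s/) fails the environment for rule 2, so it stays [ɡ].
/s/ — not in any rule's target class → [s].
/u/ — between /s/ and /w/, in an unstressed syllable — surfaces as [ə] (rule 1).
/w/ — not in any rule's target class → [w].
Rule 1 applies to /o/ (between /w/ and /w/: in an unstressed syllable) → [ə].
/w/ stays [w].
/i/ (between /w/ and /d/) occurs in an unstressed syllable → [ə] by rule 1.
/d/ (word-final): no rule targets it → [d].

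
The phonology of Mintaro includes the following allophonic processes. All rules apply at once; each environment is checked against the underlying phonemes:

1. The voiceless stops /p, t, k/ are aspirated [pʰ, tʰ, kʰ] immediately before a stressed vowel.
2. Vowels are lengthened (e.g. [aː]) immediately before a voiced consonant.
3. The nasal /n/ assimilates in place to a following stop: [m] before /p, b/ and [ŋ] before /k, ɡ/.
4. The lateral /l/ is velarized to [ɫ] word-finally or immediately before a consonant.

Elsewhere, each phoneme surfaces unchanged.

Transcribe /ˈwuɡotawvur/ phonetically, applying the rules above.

[ˈwuːɡotaːwvuːr]

/w/ — not in any rule's target class → [w].
/u/ meets the environment for rule 2 (before a voiced consonant) → [uː].
/ɡ/ — not in any rule's target class → [ɡ].
/o/ — between /ɡ/ and /t/; rule 2 does not apply here → [o].
/t/ — between /o/ and /a/; rule 1 does not apply here → [t].
/a/ (between /t/ and /w/) occurs before a voiced consonant → [aː] by rule 2.
/w/ stays [w].
/v/ stays [v].
/u/ (between /v/ and /r/): before a voiced consonant, so rule 2 applies → [uː].
/r/ stays [r].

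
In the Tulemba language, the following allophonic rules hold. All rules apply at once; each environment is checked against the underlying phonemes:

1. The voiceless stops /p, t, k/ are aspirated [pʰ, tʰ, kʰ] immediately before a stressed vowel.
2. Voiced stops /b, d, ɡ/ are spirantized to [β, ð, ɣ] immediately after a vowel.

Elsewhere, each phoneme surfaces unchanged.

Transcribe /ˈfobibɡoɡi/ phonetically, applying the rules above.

[ˈfoβiβɡoɣi]

/f/ (word-initial): no rule targets it → [f].
/o/ (between /f/ and /b/): no rule targets it → [o].
/b/ (between /o/ and /i/) occurs immediately after a vowel → [β] by rule 2.
/i/ — not in any rule's target class → [i].
/b/ meets the environment for rule 2 (immediately after a vowel) → [β].
/ɡ/ (between /b/ and /o/) is in the target of rule 2 but the environment (immediately after a vowel) is not met → [ɡ].
/o/ — not in any rule's target class → [o].
/ɡ/ (between /o/ and /i/): immediately after a vowel, so rule 2 applies → [ɣ].
/i/ stays [i].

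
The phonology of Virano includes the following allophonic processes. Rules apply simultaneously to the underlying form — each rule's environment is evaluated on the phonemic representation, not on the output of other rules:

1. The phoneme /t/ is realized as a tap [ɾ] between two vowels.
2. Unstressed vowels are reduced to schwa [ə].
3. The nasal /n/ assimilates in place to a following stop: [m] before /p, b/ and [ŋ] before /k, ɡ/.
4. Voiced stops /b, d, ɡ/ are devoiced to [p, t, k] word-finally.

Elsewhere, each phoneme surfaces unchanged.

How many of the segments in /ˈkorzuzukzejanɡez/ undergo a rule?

6

Segments that undergo a rule: /u/ → [ə] (rule 2); /u/ → [ə] (rule 2); /e/ → [ə] (rule 2); /a/ → [ə] (rule 2); /n/ → [ŋ] (rule 3); /e/ → [ə] (rule 2).
All other segments surface unchanged.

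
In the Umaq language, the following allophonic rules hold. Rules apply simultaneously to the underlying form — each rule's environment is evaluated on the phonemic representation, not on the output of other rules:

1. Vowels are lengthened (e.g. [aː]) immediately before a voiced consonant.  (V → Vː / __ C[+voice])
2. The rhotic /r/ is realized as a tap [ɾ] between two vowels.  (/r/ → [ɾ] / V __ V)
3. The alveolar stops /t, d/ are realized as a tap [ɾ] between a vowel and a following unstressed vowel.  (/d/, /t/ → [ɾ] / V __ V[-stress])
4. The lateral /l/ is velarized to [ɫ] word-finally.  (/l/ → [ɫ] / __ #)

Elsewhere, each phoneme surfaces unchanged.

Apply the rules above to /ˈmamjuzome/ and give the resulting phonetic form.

[ˈmaːmjuːzoːme]

/m/ (word-initial): no rule targets it → [m].
/a/ meets the environment for rule 1 (before a voiced consonant) → [aː].
/m/ — not in any rule's target class → [m].
/j/ (between /m/ and /u/) is unaffected → [j].
/u/ meets the environment for rule 1 (before a voiced consonant) → [uː].
/z/ (between /u/ and /o/): no rule targets it → [z].
/o/ — between /z/ and /m/, before a voiced consonant — surfaces as [oː] (rule 1).
/m/ stays [m].
/e/ (word-final) is in the target of rule 1 but the environment (before a voiced consonant) is not met → [e].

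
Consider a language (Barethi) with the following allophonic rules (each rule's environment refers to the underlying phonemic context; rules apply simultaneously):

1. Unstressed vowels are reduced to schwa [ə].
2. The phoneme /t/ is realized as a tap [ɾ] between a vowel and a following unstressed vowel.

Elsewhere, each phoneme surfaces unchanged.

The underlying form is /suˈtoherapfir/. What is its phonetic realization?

/s/ (word-initial) is unaffected → [s].
/u/ (between /s/ and /t/) occurs in an unstressed syllable → [ə] by rule 1.
/t/ (between /u/ and /o/): rule 2 targets it, but not between a vowel and a following unstressed vowel → unchanged [t].
/o/ (between /t/ and /h/) is in the target of rule 1 but the environment (in an unstressed syllable) is not met → [o].
/h/ — not in any rule's target class → [h].
/e/ — between /h/ and /r/, in an unstressed syllable — surfaces as [ə] (rule 1).
/r/ (between /e/ and /a/): no rule targets it → [r].
Rule 1 applies to /a/ (between /r/ and /p/: in an unstressed syllable) → [ə].
/p/ (between /a/ and /f/) is unaffected → [p].
/f/ stays [f].
/i/ (between /f/ and /r/): in an unstressed syllable, so rule 1 applies → [ə].
/r/ — not in any rule's target class → [r].

[səˈtohərəpfər]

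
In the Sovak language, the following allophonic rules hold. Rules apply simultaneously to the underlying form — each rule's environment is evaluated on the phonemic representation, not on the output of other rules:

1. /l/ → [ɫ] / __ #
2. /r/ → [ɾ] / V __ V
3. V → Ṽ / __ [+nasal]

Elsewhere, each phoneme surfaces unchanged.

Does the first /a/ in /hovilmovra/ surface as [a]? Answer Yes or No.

/a/ (word-final) is in the target of rule 3 but the environment (before a nasal consonant) is not met → [a].
The actual realization is [a], which matches [a].

Yes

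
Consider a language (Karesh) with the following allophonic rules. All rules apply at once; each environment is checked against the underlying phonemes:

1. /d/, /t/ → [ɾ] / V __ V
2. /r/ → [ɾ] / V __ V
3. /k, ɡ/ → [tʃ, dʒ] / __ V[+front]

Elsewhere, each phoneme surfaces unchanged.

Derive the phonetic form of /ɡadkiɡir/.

[ɡadtʃidʒir]

/ɡ/ (word-initial) is in the target of rule 3 but the environment (before a front vowel) is not met → [ɡ].
/a/ stays [a].
/d/ (between /a/ and /k/): rule 1 targets it, but not between two vowels → unchanged [d].
/k/ meets the environment for rule 3 (before a front vowel) → [tʃ].
/i/ stays [i].
/ɡ/ (between /i/ and /i/): before a front vowel, so rule 3 applies → [dʒ].
/i/ stays [i].
/r/ (word-final) is in the target of rule 2 but the environment (between two vowels) is not met → [r].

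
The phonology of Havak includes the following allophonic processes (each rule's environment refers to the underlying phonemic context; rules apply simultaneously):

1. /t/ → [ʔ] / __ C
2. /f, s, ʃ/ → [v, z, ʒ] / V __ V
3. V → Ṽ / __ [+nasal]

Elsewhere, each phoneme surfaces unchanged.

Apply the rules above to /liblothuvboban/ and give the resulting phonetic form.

[libloʔhuvbobãn]

/l/ stays [l].
/i/ — between /l/ and /b/; rule 3 does not apply here → [i].
/b/ stays [b].
/l/ (between /b/ and /o/): no rule targets it → [l].
/o/ (between /l/ and /t/) is in the target of rule 3 but the environment (before a nasal consonant) is not met → [o].
Rule 1 applies to /t/ (between /o/ and /h/: immediately before a consonant) → [ʔ].
/h/ stays [h].
/u/ (between /h/ and /v/): rule 3 targets it, but not before a nasal consonant → unchanged [u].
/v/ stays [v].
/b/ (between /v/ and /o/) is unaffected → [b].
/o/ (between /b/ and /b/) fails the environment for rule 3, so it stays [o].
/b/ (between /o/ and /a/) is unaffected → [b].
Rule 3 applies to /a/ (between /b/ and /n/: before a nasal consonant) → [ã].
/n/ (word-final): no rule targets it → [n].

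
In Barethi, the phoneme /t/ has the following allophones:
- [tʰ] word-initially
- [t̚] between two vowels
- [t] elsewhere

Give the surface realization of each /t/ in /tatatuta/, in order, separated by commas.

Occurrence 1 (position 1): word-initially → [tʰ].
Occurrence 2 (position 3): between two vowels → [t̚].
Occurrence 3 (position 5): between two vowels → [t̚].
Occurrence 4 (position 7): between two vowels → [t̚].

[tʰ], [t̚], [t̚], [t̚]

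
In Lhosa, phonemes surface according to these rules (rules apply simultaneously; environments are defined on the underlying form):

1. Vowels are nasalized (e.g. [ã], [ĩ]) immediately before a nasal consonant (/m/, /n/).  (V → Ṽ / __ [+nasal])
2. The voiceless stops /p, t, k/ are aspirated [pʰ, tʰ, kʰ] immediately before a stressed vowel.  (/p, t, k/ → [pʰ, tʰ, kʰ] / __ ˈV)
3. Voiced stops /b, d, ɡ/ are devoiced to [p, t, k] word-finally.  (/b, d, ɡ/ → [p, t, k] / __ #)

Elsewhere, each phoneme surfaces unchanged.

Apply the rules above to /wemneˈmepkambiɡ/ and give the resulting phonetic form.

[wẽmnẽˈmepkãmbik]

/e/ meets the environment for rule 1 (before a nasal consonant) → [ẽ].
/e/ meets the environment for rule 1 (before a nasal consonant) → [ẽ].
/e/ (between /m/ and /p/) is in the target of rule 1 but the environment (before a nasal consonant) is not met → [e].
/p/ — between /e/ and /k/; rule 2 does not apply here → [p].
/k/ — between /p/ and /a/; rule 2 does not apply here → [k].
/a/ — between /k/ and /m/, before a nasal consonant — surfaces as [ã] (rule 1).
/b/ (between /m/ and /i/) fails the environment for rule 3, so it stays [b].
/i/ (between /b/ and /ɡ/) fails the environment for rule 1, so it stays [i].
/ɡ/ (word-final) occurs word-finally → [k] by rule 3.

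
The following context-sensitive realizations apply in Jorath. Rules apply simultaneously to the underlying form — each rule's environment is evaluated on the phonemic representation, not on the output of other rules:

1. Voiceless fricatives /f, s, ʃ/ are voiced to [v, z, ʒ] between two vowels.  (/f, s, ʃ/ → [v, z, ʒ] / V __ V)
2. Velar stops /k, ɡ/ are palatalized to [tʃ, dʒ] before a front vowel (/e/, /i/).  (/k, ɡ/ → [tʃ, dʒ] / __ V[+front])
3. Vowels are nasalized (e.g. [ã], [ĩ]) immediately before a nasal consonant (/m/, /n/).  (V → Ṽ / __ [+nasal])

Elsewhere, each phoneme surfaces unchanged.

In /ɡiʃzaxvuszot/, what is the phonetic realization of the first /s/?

/s/ (between /u/ and /z/) is in the target of rule 1 but the environment (between two vowels) is not met → [s].

[s]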